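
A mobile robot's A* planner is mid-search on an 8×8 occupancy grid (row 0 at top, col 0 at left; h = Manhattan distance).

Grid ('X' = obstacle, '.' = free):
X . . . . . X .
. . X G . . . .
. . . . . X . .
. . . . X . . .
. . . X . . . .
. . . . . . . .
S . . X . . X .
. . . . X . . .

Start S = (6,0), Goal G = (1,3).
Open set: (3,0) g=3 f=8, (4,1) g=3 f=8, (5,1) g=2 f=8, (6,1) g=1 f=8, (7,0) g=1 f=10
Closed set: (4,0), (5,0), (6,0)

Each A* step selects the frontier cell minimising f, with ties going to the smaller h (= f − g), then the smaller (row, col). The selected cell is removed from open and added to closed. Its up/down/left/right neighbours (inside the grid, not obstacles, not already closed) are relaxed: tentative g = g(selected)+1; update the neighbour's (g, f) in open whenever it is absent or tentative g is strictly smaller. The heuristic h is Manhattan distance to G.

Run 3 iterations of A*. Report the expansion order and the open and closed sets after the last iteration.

step 1: expand (3,0) (f=8, h=5) → closed; open now [(2,0) g=4 f=8, (3,1) g=4 f=8, (4,1) g=3 f=8, (5,1) g=2 f=8, (6,1) g=1 f=8, (7,0) g=1 f=10]
step 2: expand (2,0) (f=8, h=4) → closed; open now [(1,0) g=5 f=8, (2,1) g=5 f=8, (3,1) g=4 f=8, (4,1) g=3 f=8, (5,1) g=2 f=8, (6,1) g=1 f=8, (7,0) g=1 f=10]
step 3: expand (1,0) (f=8, h=3) → closed; open now [(1,1) g=6 f=8, (2,1) g=5 f=8, (3,1) g=4 f=8, (4,1) g=3 f=8, (5,1) g=2 f=8, (6,1) g=1 f=8, (7,0) g=1 f=10]

order=[(3,0) → (2,0) → (1,0)]; open=[(1,1) g=6 f=8, (2,1) g=5 f=8, (3,1) g=4 f=8, (4,1) g=3 f=8, (5,1) g=2 f=8, (6,1) g=1 f=8, (7,0) g=1 f=10]; closed=[(1,0), (2,0), (3,0), (4,0), (5,0), (6,0)]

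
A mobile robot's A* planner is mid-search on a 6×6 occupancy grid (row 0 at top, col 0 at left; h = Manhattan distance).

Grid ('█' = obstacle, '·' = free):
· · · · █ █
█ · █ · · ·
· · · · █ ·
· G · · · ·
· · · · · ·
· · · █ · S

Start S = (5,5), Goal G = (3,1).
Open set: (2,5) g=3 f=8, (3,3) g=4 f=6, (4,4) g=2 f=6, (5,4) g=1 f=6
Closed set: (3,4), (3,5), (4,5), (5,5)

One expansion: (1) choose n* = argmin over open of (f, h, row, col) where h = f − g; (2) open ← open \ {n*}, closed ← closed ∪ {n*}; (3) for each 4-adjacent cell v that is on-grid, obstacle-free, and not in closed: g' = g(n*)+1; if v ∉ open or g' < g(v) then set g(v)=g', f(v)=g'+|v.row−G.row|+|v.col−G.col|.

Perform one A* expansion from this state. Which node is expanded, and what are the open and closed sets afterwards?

expanded=(3,3); open=[(2,3) g=5 f=8, (2,5) g=3 f=8, (3,2) g=5 f=6, (4,3) g=5 f=8, (4,4) g=2 f=6, (5,4) g=1 f=6]; closed=[(3,3), (3,4), (3,5), (4,5), (5,5)]

step 1: expand (3,3) (f=6, h=2) → closed; open now [(2,3) g=5 f=8, (2,5) g=3 f=8, (3,2) g=5 f=6, (4,3) g=5 f=8, (4,4) g=2 f=6, (5,4) g=1 f=6]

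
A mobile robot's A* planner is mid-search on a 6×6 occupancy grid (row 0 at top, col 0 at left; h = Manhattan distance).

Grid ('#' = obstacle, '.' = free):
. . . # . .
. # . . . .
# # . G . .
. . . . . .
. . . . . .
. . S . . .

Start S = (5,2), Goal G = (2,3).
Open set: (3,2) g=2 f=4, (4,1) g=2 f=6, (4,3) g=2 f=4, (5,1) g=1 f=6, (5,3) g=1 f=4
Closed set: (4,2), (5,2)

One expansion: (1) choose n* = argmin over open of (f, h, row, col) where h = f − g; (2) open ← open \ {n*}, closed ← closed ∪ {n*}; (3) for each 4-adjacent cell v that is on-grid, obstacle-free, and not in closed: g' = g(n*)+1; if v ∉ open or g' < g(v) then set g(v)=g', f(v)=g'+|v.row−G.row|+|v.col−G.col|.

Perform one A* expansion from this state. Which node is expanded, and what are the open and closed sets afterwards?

step 1: expand (3,2) (f=4, h=2) → closed; open now [(2,2) g=3 f=4, (3,1) g=3 f=6, (3,3) g=3 f=4, (4,1) g=2 f=6, (4,3) g=2 f=4, (5,1) g=1 f=6, (5,3) g=1 f=4]

expanded=(3,2); open=[(2,2) g=3 f=4, (3,1) g=3 f=6, (3,3) g=3 f=4, (4,1) g=2 f=6, (4,3) g=2 f=4, (5,1) g=1 f=6, (5,3) g=1 f=4]; closed=[(3,2), (4,2), (5,2)]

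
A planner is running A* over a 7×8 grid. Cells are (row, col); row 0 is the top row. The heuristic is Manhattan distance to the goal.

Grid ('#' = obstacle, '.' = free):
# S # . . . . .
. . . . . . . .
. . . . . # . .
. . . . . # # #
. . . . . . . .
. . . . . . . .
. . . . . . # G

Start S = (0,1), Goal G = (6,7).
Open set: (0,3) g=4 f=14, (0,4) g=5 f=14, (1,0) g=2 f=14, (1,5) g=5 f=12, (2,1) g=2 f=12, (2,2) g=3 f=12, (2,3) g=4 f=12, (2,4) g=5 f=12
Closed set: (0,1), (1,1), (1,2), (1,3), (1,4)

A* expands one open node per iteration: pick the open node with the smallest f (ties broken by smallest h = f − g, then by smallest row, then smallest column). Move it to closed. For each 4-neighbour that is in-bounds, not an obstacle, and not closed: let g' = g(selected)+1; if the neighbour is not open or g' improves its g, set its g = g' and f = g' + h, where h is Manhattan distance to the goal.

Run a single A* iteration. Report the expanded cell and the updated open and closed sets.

step 1: expand (1,5) (f=12, h=7) → closed; open now [(0,3) g=4 f=14, (0,4) g=5 f=14, (0,5) g=6 f=14, (1,0) g=2 f=14, (1,6) g=6 f=12, (2,1) g=2 f=12, (2,2) g=3 f=12, (2,3) g=4 f=12, (2,4) g=5 f=12]

expanded=(1,5); open=[(0,3) g=4 f=14, (0,4) g=5 f=14, (0,5) g=6 f=14, (1,0) g=2 f=14, (1,6) g=6 f=12, (2,1) g=2 f=12, (2,2) g=3 f=12, (2,3) g=4 f=12, (2,4) g=5 f=12]; closed=[(0,1), (1,1), (1,2), (1,3), (1,4), (1,5)]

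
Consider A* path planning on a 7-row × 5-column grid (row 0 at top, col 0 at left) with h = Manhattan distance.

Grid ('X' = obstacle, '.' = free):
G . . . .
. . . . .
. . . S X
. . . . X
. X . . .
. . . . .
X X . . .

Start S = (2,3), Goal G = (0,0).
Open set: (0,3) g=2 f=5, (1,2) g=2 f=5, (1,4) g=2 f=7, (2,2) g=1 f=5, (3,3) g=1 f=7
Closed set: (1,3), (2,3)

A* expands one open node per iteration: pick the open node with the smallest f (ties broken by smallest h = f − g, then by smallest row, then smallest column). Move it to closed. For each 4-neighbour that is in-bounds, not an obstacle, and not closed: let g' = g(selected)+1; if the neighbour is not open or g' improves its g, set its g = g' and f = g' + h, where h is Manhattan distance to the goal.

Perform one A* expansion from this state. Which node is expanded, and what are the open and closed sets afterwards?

step 1: expand (0,3) (f=5, h=3) → closed; open now [(0,2) g=3 f=5, (0,4) g=3 f=7, (1,2) g=2 f=5, (1,4) g=2 f=7, (2,2) g=1 f=5, (3,3) g=1 f=7]

expanded=(0,3); open=[(0,2) g=3 f=5, (0,4) g=3 f=7, (1,2) g=2 f=5, (1,4) g=2 f=7, (2,2) g=1 f=5, (3,3) g=1 f=7]; closed=[(0,3), (1,3), (2,3)]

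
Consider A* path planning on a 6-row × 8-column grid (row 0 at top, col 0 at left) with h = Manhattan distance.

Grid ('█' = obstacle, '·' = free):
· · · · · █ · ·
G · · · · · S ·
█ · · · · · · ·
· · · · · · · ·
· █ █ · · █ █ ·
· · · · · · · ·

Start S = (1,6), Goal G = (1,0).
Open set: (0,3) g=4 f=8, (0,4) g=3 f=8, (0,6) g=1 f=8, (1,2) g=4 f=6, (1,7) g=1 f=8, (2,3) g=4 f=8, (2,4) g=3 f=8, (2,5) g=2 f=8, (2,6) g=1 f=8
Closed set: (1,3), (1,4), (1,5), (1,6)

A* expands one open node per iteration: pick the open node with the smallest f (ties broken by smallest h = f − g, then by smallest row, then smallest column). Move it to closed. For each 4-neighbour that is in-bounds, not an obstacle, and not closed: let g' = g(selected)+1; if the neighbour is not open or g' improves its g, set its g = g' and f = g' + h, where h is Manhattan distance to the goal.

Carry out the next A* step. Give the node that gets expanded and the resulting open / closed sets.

expanded=(1,2); open=[(0,2) g=5 f=8, (0,3) g=4 f=8, (0,4) g=3 f=8, (0,6) g=1 f=8, (1,1) g=5 f=6, (1,7) g=1 f=8, (2,2) g=5 f=8, (2,3) g=4 f=8, (2,4) g=3 f=8, (2,5) g=2 f=8, (2,6) g=1 f=8]; closed=[(1,2), (1,3), (1,4), (1,5), (1,6)]

step 1: expand (1,2) (f=6, h=2) → closed; open now [(0,2) g=5 f=8, (0,3) g=4 f=8, (0,4) g=3 f=8, (0,6) g=1 f=8, (1,1) g=5 f=6, (1,7) g=1 f=8, (2,2) g=5 f=8, (2,3) g=4 f=8, (2,4) g=3 f=8, (2,5) g=2 f=8, (2,6) g=1 f=8]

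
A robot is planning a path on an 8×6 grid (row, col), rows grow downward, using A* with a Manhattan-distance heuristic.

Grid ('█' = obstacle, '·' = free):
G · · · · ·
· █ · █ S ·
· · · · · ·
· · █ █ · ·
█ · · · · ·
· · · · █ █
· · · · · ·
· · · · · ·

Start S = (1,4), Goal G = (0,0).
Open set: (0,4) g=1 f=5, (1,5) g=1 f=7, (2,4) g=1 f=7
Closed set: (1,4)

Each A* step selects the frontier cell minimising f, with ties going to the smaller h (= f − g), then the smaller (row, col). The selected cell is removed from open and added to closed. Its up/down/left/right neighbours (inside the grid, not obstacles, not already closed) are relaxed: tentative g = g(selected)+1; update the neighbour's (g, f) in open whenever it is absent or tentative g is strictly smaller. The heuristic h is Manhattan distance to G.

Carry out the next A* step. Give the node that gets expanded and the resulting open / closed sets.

step 1: expand (0,4) (f=5, h=4) → closed; open now [(0,3) g=2 f=5, (0,5) g=2 f=7, (1,5) g=1 f=7, (2,4) g=1 f=7]

expanded=(0,4); open=[(0,3) g=2 f=5, (0,5) g=2 f=7, (1,5) g=1 f=7, (2,4) g=1 f=7]; closed=[(0,4), (1,4)]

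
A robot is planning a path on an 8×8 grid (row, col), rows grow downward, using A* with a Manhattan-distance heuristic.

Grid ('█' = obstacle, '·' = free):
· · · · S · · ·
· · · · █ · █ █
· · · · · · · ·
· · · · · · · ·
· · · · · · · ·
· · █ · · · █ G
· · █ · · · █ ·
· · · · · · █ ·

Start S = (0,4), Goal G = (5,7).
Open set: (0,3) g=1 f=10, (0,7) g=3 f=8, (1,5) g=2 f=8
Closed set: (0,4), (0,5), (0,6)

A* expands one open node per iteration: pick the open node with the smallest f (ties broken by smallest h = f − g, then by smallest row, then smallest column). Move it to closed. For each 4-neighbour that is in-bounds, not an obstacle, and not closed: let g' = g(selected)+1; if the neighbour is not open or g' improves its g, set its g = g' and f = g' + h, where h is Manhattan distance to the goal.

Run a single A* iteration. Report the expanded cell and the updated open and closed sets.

expanded=(0,7); open=[(0,3) g=1 f=10, (1,5) g=2 f=8]; closed=[(0,4), (0,5), (0,6), (0,7)]

step 1: expand (0,7) (f=8, h=5) → closed; open now [(0,3) g=1 f=10, (1,5) g=2 f=8]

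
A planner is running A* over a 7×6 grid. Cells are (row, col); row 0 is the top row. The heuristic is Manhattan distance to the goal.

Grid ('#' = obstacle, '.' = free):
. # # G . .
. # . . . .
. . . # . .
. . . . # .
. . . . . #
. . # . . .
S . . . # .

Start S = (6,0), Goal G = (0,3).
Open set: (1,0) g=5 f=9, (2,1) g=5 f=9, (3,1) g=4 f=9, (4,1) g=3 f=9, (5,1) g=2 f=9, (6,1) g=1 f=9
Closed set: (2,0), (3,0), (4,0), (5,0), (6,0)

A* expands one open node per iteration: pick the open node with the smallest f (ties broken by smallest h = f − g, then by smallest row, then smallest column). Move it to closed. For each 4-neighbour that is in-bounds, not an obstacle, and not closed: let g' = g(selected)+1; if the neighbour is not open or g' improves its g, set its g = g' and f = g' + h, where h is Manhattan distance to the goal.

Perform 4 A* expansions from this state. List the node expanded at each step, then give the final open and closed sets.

order=[(1,0) → (0,0) → (2,1) → (2,2)]; open=[(1,2) g=7 f=9, (3,1) g=4 f=9, (3,2) g=7 f=11, (4,1) g=3 f=9, (5,1) g=2 f=9, (6,1) g=1 f=9]; closed=[(0,0), (1,0), (2,0), (2,1), (2,2), (3,0), (4,0), (5,0), (6,0)]

step 1: expand (1,0) (f=9, h=4) → closed; open now [(0,0) g=6 f=9, (2,1) g=5 f=9, (3,1) g=4 f=9, (4,1) g=3 f=9, (5,1) g=2 f=9, (6,1) g=1 f=9]
step 2: expand (0,0) (f=9, h=3) → closed; open now [(2,1) g=5 f=9, (3,1) g=4 f=9, (4,1) g=3 f=9, (5,1) g=2 f=9, (6,1) g=1 f=9]
step 3: expand (2,1) (f=9, h=4) → closed; open now [(2,2) g=6 f=9, (3,1) g=4 f=9, (4,1) g=3 f=9, (5,1) g=2 f=9, (6,1) g=1 f=9]
step 4: expand (2,2) (f=9, h=3) → closed; open now [(1,2) g=7 f=9, (3,1) g=4 f=9, (3,2) g=7 f=11, (4,1) g=3 f=9, (5,1) g=2 f=9, (6,1) g=1 f=9]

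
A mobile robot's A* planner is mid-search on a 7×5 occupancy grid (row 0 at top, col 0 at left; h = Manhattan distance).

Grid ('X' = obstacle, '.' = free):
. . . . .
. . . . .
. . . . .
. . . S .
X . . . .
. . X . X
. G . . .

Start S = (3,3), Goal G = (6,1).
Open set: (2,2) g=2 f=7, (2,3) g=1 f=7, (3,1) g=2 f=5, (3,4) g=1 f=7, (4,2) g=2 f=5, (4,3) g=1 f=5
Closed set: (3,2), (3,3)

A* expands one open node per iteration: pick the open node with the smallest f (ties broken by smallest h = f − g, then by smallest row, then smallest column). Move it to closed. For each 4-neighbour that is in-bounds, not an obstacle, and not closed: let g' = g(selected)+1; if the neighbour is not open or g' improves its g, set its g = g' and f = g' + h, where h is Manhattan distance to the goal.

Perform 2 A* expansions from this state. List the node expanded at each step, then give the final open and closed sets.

order=[(3,1) → (4,1)]; open=[(2,1) g=3 f=7, (2,2) g=2 f=7, (2,3) g=1 f=7, (3,0) g=3 f=7, (3,4) g=1 f=7, (4,2) g=2 f=5, (4,3) g=1 f=5, (5,1) g=4 f=5]; closed=[(3,1), (3,2), (3,3), (4,1)]

step 1: expand (3,1) (f=5, h=3) → closed; open now [(2,1) g=3 f=7, (2,2) g=2 f=7, (2,3) g=1 f=7, (3,0) g=3 f=7, (3,4) g=1 f=7, (4,1) g=3 f=5, (4,2) g=2 f=5, (4,3) g=1 f=5]
step 2: expand (4,1) (f=5, h=2) → closed; open now [(2,1) g=3 f=7, (2,2) g=2 f=7, (2,3) g=1 f=7, (3,0) g=3 f=7, (3,4) g=1 f=7, (4,2) g=2 f=5, (4,3) g=1 f=5, (5,1) g=4 f=5]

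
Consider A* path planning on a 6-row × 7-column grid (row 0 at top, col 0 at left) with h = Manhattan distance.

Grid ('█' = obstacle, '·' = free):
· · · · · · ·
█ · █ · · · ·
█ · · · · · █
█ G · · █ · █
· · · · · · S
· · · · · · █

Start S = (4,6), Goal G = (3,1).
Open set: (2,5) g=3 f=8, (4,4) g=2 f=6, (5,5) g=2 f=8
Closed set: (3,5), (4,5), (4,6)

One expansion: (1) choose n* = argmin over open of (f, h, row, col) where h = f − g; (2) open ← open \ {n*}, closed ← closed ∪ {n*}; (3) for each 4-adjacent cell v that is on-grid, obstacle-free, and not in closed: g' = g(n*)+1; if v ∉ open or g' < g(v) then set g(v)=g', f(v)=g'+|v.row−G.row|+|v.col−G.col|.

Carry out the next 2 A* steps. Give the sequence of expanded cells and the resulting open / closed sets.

step 1: expand (4,4) (f=6, h=4) → closed; open now [(2,5) g=3 f=8, (4,3) g=3 f=6, (5,4) g=3 f=8, (5,5) g=2 f=8]
step 2: expand (4,3) (f=6, h=3) → closed; open now [(2,5) g=3 f=8, (3,3) g=4 f=6, (4,2) g=4 f=6, (5,3) g=4 f=8, (5,4) g=3 f=8, (5,5) g=2 f=8]

order=[(4,4) → (4,3)]; open=[(2,5) g=3 f=8, (3,3) g=4 f=6, (4,2) g=4 f=6, (5,3) g=4 f=8, (5,4) g=3 f=8, (5,5) g=2 f=8]; closed=[(3,5), (4,3), (4,4), (4,5), (4,6)]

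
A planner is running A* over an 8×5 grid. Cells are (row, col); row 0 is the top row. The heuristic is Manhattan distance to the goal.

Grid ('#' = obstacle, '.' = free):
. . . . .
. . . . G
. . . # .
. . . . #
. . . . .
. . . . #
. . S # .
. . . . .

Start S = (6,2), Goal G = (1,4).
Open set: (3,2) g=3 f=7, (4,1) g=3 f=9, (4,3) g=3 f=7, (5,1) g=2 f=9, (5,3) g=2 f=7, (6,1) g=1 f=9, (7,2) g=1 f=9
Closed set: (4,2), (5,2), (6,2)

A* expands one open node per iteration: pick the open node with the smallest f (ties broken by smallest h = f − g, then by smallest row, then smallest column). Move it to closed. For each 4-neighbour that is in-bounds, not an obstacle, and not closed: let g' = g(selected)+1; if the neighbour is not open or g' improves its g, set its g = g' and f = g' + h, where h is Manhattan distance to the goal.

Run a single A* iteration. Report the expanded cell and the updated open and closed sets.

expanded=(3,2); open=[(2,2) g=4 f=7, (3,1) g=4 f=9, (3,3) g=4 f=7, (4,1) g=3 f=9, (4,3) g=3 f=7, (5,1) g=2 f=9, (5,3) g=2 f=7, (6,1) g=1 f=9, (7,2) g=1 f=9]; closed=[(3,2), (4,2), (5,2), (6,2)]

step 1: expand (3,2) (f=7, h=4) → closed; open now [(2,2) g=4 f=7, (3,1) g=4 f=9, (3,3) g=4 f=7, (4,1) g=3 f=9, (4,3) g=3 f=7, (5,1) g=2 f=9, (5,3) g=2 f=7, (6,1) g=1 f=9, (7,2) g=1 f=9]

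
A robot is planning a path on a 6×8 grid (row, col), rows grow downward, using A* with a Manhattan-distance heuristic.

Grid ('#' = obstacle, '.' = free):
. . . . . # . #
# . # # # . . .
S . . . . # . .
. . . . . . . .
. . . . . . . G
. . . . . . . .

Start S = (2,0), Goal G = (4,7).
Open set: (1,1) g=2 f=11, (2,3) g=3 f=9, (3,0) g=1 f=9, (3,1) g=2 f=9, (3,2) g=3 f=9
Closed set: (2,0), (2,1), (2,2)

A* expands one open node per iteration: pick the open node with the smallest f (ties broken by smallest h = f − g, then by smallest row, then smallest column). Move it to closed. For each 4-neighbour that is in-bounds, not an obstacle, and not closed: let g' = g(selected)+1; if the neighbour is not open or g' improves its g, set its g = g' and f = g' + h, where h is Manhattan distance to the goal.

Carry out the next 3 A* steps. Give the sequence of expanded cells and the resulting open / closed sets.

step 1: expand (2,3) (f=9, h=6) → closed; open now [(1,1) g=2 f=11, (2,4) g=4 f=9, (3,0) g=1 f=9, (3,1) g=2 f=9, (3,2) g=3 f=9, (3,3) g=4 f=9]
step 2: expand (2,4) (f=9, h=5) → closed; open now [(1,1) g=2 f=11, (3,0) g=1 f=9, (3,1) g=2 f=9, (3,2) g=3 f=9, (3,3) g=4 f=9, (3,4) g=5 f=9]
step 3: expand (3,4) (f=9, h=4) → closed; open now [(1,1) g=2 f=11, (3,0) g=1 f=9, (3,1) g=2 f=9, (3,2) g=3 f=9, (3,3) g=4 f=9, (3,5) g=6 f=9, (4,4) g=6 f=9]

order=[(2,3) → (2,4) → (3,4)]; open=[(1,1) g=2 f=11, (3,0) g=1 f=9, (3,1) g=2 f=9, (3,2) g=3 f=9, (3,3) g=4 f=9, (3,5) g=6 f=9, (4,4) g=6 f=9]; closed=[(2,0), (2,1), (2,2), (2,3), (2,4), (3,4)]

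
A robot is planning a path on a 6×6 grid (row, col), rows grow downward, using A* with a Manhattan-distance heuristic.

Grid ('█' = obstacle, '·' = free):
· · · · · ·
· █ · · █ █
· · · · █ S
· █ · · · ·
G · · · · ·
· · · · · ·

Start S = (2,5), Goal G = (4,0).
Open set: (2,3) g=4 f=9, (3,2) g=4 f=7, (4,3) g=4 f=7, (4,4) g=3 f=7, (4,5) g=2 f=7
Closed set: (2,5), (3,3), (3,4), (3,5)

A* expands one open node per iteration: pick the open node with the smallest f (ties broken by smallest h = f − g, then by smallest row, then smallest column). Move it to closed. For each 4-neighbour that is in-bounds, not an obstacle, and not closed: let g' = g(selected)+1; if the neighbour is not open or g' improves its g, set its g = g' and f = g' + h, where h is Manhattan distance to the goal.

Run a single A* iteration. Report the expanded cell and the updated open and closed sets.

step 1: expand (3,2) (f=7, h=3) → closed; open now [(2,2) g=5 f=9, (2,3) g=4 f=9, (4,2) g=5 f=7, (4,3) g=4 f=7, (4,4) g=3 f=7, (4,5) g=2 f=7]

expanded=(3,2); open=[(2,2) g=5 f=9, (2,3) g=4 f=9, (4,2) g=5 f=7, (4,3) g=4 f=7, (4,4) g=3 f=7, (4,5) g=2 f=7]; closed=[(2,5), (3,2), (3,3), (3,4), (3,5)]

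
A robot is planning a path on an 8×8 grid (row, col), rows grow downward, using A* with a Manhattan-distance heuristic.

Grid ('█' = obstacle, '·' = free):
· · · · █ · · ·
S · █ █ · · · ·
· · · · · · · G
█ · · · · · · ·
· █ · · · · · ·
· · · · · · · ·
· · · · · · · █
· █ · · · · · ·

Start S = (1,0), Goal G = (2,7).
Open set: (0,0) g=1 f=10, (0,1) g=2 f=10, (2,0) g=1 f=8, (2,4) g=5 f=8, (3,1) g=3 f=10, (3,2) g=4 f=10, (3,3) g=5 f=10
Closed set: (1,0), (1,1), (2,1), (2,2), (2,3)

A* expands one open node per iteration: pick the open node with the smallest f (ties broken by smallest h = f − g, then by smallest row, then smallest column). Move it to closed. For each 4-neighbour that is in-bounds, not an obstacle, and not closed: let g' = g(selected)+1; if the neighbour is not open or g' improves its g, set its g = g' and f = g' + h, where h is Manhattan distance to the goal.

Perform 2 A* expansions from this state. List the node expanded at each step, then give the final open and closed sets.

order=[(2,4) → (2,5)]; open=[(0,0) g=1 f=10, (0,1) g=2 f=10, (1,4) g=6 f=10, (1,5) g=7 f=10, (2,0) g=1 f=8, (2,6) g=7 f=8, (3,1) g=3 f=10, (3,2) g=4 f=10, (3,3) g=5 f=10, (3,4) g=6 f=10, (3,5) g=7 f=10]; closed=[(1,0), (1,1), (2,1), (2,2), (2,3), (2,4), (2,5)]

step 1: expand (2,4) (f=8, h=3) → closed; open now [(0,0) g=1 f=10, (0,1) g=2 f=10, (1,4) g=6 f=10, (2,0) g=1 f=8, (2,5) g=6 f=8, (3,1) g=3 f=10, (3,2) g=4 f=10, (3,3) g=5 f=10, (3,4) g=6 f=10]
step 2: expand (2,5) (f=8, h=2) → closed; open now [(0,0) g=1 f=10, (0,1) g=2 f=10, (1,4) g=6 f=10, (1,5) g=7 f=10, (2,0) g=1 f=8, (2,6) g=7 f=8, (3,1) g=3 f=10, (3,2) g=4 f=10, (3,3) g=5 f=10, (3,4) g=6 f=10, (3,5) g=7 f=10]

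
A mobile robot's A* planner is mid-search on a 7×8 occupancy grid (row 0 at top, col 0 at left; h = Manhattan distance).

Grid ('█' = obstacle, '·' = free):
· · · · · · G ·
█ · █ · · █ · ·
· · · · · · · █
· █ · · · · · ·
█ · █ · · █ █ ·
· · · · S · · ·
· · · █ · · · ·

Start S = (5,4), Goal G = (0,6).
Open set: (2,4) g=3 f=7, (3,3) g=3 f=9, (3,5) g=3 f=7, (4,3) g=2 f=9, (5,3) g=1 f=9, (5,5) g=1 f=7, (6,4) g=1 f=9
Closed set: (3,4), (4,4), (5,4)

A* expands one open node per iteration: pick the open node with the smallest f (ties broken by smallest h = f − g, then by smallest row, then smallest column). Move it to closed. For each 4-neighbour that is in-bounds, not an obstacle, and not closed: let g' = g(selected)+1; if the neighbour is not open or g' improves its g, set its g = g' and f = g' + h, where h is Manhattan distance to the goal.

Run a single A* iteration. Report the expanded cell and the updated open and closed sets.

expanded=(2,4); open=[(1,4) g=4 f=7, (2,3) g=4 f=9, (2,5) g=4 f=7, (3,3) g=3 f=9, (3,5) g=3 f=7, (4,3) g=2 f=9, (5,3) g=1 f=9, (5,5) g=1 f=7, (6,4) g=1 f=9]; closed=[(2,4), (3,4), (4,4), (5,4)]

step 1: expand (2,4) (f=7, h=4) → closed; open now [(1,4) g=4 f=7, (2,3) g=4 f=9, (2,5) g=4 f=7, (3,3) g=3 f=9, (3,5) g=3 f=7, (4,3) g=2 f=9, (5,3) g=1 f=9, (5,5) g=1 f=7, (6,4) g=1 f=9]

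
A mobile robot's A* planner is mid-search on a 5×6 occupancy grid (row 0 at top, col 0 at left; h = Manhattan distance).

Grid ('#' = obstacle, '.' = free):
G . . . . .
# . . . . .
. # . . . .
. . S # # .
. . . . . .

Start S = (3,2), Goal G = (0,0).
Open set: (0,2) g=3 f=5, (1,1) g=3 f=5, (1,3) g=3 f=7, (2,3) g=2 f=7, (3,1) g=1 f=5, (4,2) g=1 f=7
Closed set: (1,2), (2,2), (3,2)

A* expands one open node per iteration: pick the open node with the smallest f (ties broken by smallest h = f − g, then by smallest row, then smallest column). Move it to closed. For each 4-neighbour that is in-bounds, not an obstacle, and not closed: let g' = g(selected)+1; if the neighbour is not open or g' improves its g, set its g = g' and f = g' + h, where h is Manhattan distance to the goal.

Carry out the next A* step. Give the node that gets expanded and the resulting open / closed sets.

step 1: expand (0,2) (f=5, h=2) → closed; open now [(0,1) g=4 f=5, (0,3) g=4 f=7, (1,1) g=3 f=5, (1,3) g=3 f=7, (2,3) g=2 f=7, (3,1) g=1 f=5, (4,2) g=1 f=7]

expanded=(0,2); open=[(0,1) g=4 f=5, (0,3) g=4 f=7, (1,1) g=3 f=5, (1,3) g=3 f=7, (2,3) g=2 f=7, (3,1) g=1 f=5, (4,2) g=1 f=7]; closed=[(0,2), (1,2), (2,2), (3,2)]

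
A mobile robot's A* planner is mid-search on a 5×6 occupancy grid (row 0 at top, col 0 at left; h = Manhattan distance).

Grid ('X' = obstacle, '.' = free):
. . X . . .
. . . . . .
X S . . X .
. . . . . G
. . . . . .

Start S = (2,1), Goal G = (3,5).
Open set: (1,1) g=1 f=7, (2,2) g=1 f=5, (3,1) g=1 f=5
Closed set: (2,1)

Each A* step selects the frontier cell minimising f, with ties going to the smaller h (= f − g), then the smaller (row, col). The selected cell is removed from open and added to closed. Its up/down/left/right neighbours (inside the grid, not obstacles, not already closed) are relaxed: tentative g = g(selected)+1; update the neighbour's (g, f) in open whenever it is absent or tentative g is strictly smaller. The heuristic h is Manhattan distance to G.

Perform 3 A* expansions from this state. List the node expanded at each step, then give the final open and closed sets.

step 1: expand (2,2) (f=5, h=4) → closed; open now [(1,1) g=1 f=7, (1,2) g=2 f=7, (2,3) g=2 f=5, (3,1) g=1 f=5, (3,2) g=2 f=5]
step 2: expand (2,3) (f=5, h=3) → closed; open now [(1,1) g=1 f=7, (1,2) g=2 f=7, (1,3) g=3 f=7, (3,1) g=1 f=5, (3,2) g=2 f=5, (3,3) g=3 f=5]
step 3: expand (3,3) (f=5, h=2) → closed; open now [(1,1) g=1 f=7, (1,2) g=2 f=7, (1,3) g=3 f=7, (3,1) g=1 f=5, (3,2) g=2 f=5, (3,4) g=4 f=5, (4,3) g=4 f=7]

order=[(2,2) → (2,3) → (3,3)]; open=[(1,1) g=1 f=7, (1,2) g=2 f=7, (1,3) g=3 f=7, (3,1) g=1 f=5, (3,2) g=2 f=5, (3,4) g=4 f=5, (4,3) g=4 f=7]; closed=[(2,1), (2,2), (2,3), (3,3)]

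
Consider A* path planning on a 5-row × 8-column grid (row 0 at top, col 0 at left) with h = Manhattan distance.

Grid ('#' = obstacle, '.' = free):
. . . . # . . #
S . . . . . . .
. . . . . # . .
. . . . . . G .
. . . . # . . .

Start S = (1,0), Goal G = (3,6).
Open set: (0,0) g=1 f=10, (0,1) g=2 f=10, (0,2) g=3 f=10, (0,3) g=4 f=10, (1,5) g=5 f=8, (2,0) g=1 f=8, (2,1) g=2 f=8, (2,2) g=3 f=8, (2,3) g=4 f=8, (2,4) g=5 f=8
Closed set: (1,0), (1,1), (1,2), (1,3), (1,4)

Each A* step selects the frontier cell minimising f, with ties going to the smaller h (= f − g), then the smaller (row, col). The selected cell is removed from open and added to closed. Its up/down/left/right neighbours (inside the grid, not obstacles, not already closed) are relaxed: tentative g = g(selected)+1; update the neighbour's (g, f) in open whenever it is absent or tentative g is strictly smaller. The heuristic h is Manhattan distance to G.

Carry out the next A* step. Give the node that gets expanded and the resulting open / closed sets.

step 1: expand (1,5) (f=8, h=3) → closed; open now [(0,0) g=1 f=10, (0,1) g=2 f=10, (0,2) g=3 f=10, (0,3) g=4 f=10, (0,5) g=6 f=10, (1,6) g=6 f=8, (2,0) g=1 f=8, (2,1) g=2 f=8, (2,2) g=3 f=8, (2,3) g=4 f=8, (2,4) g=5 f=8]

expanded=(1,5); open=[(0,0) g=1 f=10, (0,1) g=2 f=10, (0,2) g=3 f=10, (0,3) g=4 f=10, (0,5) g=6 f=10, (1,6) g=6 f=8, (2,0) g=1 f=8, (2,1) g=2 f=8, (2,2) g=3 f=8, (2,3) g=4 f=8, (2,4) g=5 f=8]; closed=[(1,0), (1,1), (1,2), (1,3), (1,4), (1,5)]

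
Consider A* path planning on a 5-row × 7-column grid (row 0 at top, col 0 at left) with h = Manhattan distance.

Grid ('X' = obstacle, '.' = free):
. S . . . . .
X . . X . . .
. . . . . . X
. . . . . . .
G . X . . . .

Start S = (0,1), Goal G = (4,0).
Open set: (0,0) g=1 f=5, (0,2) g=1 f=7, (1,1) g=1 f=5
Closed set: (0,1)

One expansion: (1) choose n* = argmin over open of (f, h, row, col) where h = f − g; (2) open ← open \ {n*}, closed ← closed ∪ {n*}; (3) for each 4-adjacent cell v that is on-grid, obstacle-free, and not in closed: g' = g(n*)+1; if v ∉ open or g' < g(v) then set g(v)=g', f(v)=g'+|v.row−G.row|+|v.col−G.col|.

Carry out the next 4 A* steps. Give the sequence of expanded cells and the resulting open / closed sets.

step 1: expand (0,0) (f=5, h=4) → closed; open now [(0,2) g=1 f=7, (1,1) g=1 f=5]
step 2: expand (1,1) (f=5, h=4) → closed; open now [(0,2) g=1 f=7, (1,2) g=2 f=7, (2,1) g=2 f=5]
step 3: expand (2,1) (f=5, h=3) → closed; open now [(0,2) g=1 f=7, (1,2) g=2 f=7, (2,0) g=3 f=5, (2,2) g=3 f=7, (3,1) g=3 f=5]
step 4: expand (2,0) (f=5, h=2) → closed; open now [(0,2) g=1 f=7, (1,2) g=2 f=7, (2,2) g=3 f=7, (3,0) g=4 f=5, (3,1) g=3 f=5]

order=[(0,0) → (1,1) → (2,1) → (2,0)]; open=[(0,2) g=1 f=7, (1,2) g=2 f=7, (2,2) g=3 f=7, (3,0) g=4 f=5, (3,1) g=3 f=5]; closed=[(0,0), (0,1), (1,1), (2,0), (2,1)]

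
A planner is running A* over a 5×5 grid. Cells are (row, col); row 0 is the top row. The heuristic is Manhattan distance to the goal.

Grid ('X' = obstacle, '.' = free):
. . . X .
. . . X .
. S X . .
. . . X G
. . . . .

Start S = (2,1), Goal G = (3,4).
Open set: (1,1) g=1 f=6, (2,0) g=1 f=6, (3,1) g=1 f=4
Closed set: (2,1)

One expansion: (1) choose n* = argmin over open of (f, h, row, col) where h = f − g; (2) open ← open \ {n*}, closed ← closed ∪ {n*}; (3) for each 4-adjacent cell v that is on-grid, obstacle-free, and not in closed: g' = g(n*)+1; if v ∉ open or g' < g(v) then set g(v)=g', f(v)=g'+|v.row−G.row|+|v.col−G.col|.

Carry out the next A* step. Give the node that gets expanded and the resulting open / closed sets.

expanded=(3,1); open=[(1,1) g=1 f=6, (2,0) g=1 f=6, (3,0) g=2 f=6, (3,2) g=2 f=4, (4,1) g=2 f=6]; closed=[(2,1), (3,1)]

step 1: expand (3,1) (f=4, h=3) → closed; open now [(1,1) g=1 f=6, (2,0) g=1 f=6, (3,0) g=2 f=6, (3,2) g=2 f=4, (4,1) g=2 f=6]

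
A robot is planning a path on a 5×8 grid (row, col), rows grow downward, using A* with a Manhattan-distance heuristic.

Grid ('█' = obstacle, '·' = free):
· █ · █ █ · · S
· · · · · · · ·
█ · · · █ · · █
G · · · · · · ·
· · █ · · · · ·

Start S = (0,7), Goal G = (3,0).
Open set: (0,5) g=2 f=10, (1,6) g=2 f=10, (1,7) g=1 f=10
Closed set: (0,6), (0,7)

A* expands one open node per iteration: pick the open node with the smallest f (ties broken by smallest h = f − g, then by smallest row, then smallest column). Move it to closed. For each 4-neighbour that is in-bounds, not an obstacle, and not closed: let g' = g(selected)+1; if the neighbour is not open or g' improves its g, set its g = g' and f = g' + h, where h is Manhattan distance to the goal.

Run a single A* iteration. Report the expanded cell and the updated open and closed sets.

expanded=(0,5); open=[(1,5) g=3 f=10, (1,6) g=2 f=10, (1,7) g=1 f=10]; closed=[(0,5), (0,6), (0,7)]

step 1: expand (0,5) (f=10, h=8) → closed; open now [(1,5) g=3 f=10, (1,6) g=2 f=10, (1,7) g=1 f=10]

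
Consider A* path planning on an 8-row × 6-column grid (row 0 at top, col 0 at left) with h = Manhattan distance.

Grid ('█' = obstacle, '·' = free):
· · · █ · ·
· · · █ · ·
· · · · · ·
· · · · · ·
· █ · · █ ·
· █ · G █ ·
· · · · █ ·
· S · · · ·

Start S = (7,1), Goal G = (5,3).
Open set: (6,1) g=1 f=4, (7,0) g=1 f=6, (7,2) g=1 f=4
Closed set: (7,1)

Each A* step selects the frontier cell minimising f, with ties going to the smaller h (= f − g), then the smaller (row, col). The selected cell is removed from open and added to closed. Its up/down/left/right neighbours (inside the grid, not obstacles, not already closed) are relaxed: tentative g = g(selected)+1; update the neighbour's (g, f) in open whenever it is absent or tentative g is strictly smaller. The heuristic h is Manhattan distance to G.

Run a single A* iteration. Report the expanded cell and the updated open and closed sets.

expanded=(6,1); open=[(6,0) g=2 f=6, (6,2) g=2 f=4, (7,0) g=1 f=6, (7,2) g=1 f=4]; closed=[(6,1), (7,1)]

step 1: expand (6,1) (f=4, h=3) → closed; open now [(6,0) g=2 f=6, (6,2) g=2 f=4, (7,0) g=1 f=6, (7,2) g=1 f=4]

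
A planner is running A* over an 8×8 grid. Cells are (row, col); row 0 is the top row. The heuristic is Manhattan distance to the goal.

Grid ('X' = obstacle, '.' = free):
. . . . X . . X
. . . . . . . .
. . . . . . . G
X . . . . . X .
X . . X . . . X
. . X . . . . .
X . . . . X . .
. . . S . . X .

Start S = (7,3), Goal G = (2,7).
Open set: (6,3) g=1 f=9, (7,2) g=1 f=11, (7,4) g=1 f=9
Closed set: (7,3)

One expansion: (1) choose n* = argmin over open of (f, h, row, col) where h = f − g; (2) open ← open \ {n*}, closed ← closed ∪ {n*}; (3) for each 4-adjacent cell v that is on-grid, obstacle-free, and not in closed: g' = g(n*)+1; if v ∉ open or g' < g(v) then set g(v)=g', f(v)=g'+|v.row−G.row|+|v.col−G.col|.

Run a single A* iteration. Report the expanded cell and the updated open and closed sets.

expanded=(6,3); open=[(5,3) g=2 f=9, (6,2) g=2 f=11, (6,4) g=2 f=9, (7,2) g=1 f=11, (7,4) g=1 f=9]; closed=[(6,3), (7,3)]

step 1: expand (6,3) (f=9, h=8) → closed; open now [(5,3) g=2 f=9, (6,2) g=2 f=11, (6,4) g=2 f=9, (7,2) g=1 f=11, (7,4) g=1 f=9]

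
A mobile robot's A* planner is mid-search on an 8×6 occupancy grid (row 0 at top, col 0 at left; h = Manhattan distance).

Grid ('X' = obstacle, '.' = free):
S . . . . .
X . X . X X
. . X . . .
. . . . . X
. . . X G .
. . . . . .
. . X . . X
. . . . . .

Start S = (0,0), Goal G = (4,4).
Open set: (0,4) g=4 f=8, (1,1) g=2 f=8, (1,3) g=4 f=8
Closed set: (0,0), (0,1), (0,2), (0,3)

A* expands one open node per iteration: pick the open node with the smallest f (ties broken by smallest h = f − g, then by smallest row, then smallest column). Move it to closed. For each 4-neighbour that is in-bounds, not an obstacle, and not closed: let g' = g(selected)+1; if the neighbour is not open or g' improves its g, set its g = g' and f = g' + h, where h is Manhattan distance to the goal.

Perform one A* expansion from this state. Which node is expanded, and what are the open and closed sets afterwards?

expanded=(0,4); open=[(0,5) g=5 f=10, (1,1) g=2 f=8, (1,3) g=4 f=8]; closed=[(0,0), (0,1), (0,2), (0,3), (0,4)]

step 1: expand (0,4) (f=8, h=4) → closed; open now [(0,5) g=5 f=10, (1,1) g=2 f=8, (1,3) g=4 f=8]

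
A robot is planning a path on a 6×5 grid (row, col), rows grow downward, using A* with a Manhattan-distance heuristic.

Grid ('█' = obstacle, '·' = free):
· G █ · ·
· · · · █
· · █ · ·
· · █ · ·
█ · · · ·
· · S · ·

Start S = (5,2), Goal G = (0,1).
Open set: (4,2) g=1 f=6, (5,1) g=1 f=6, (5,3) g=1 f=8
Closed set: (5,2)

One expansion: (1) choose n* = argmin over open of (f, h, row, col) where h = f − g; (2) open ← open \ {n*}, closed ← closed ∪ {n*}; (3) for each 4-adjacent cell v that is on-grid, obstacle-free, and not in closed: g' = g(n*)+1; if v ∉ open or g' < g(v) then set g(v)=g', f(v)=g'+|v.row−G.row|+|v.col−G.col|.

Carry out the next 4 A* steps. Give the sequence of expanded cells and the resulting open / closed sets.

order=[(4,2) → (4,1) → (3,1) → (2,1)]; open=[(1,1) g=5 f=6, (2,0) g=5 f=8, (3,0) g=4 f=8, (4,3) g=2 f=8, (5,1) g=1 f=6, (5,3) g=1 f=8]; closed=[(2,1), (3,1), (4,1), (4,2), (5,2)]

step 1: expand (4,2) (f=6, h=5) → closed; open now [(4,1) g=2 f=6, (4,3) g=2 f=8, (5,1) g=1 f=6, (5,3) g=1 f=8]
step 2: expand (4,1) (f=6, h=4) → closed; open now [(3,1) g=3 f=6, (4,3) g=2 f=8, (5,1) g=1 f=6, (5,3) g=1 f=8]
step 3: expand (3,1) (f=6, h=3) → closed; open now [(2,1) g=4 f=6, (3,0) g=4 f=8, (4,3) g=2 f=8, (5,1) g=1 f=6, (5,3) g=1 f=8]
step 4: expand (2,1) (f=6, h=2) → closed; open now [(1,1) g=5 f=6, (2,0) g=5 f=8, (3,0) g=4 f=8, (4,3) g=2 f=8, (5,1) g=1 f=6, (5,3) g=1 f=8]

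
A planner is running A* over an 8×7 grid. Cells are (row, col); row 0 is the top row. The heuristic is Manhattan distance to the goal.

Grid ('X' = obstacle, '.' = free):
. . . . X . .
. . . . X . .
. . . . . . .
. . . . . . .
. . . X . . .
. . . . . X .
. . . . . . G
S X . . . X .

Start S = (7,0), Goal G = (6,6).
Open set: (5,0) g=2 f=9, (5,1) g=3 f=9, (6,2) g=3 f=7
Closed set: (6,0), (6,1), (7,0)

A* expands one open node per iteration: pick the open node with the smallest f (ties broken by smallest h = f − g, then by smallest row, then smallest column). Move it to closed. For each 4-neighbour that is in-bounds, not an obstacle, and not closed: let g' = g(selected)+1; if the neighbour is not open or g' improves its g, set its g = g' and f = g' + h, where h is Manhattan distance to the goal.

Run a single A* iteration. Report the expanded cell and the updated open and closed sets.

step 1: expand (6,2) (f=7, h=4) → closed; open now [(5,0) g=2 f=9, (5,1) g=3 f=9, (5,2) g=4 f=9, (6,3) g=4 f=7, (7,2) g=4 f=9]

expanded=(6,2); open=[(5,0) g=2 f=9, (5,1) g=3 f=9, (5,2) g=4 f=9, (6,3) g=4 f=7, (7,2) g=4 f=9]; closed=[(6,0), (6,1), (6,2), (7,0)]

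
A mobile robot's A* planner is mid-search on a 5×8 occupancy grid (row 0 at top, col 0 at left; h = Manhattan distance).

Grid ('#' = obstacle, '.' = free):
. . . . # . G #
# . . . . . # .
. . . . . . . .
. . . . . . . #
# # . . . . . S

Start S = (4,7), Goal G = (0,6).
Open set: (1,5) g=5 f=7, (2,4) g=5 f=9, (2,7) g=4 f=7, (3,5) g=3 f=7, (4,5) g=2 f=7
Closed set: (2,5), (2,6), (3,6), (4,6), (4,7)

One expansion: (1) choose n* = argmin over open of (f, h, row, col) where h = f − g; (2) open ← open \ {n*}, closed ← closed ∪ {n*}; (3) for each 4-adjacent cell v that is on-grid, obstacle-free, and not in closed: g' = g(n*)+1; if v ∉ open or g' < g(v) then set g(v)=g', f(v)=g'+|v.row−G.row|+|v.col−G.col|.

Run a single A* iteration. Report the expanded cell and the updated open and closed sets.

expanded=(1,5); open=[(0,5) g=6 f=7, (1,4) g=6 f=9, (2,4) g=5 f=9, (2,7) g=4 f=7, (3,5) g=3 f=7, (4,5) g=2 f=7]; closed=[(1,5), (2,5), (2,6), (3,6), (4,6), (4,7)]

step 1: expand (1,5) (f=7, h=2) → closed; open now [(0,5) g=6 f=7, (1,4) g=6 f=9, (2,4) g=5 f=9, (2,7) g=4 f=7, (3,5) g=3 f=7, (4,5) g=2 f=7]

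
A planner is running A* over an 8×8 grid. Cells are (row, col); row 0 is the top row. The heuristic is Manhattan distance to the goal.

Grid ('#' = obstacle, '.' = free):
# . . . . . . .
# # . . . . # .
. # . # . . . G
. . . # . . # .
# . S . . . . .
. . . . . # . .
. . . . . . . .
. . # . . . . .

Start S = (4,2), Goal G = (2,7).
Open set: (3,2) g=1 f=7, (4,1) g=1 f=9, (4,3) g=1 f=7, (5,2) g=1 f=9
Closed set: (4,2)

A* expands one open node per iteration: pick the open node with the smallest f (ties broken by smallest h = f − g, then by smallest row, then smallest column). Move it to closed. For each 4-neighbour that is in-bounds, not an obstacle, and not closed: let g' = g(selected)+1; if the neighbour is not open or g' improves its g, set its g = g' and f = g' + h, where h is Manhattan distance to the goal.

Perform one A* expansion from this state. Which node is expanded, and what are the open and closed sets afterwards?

expanded=(3,2); open=[(2,2) g=2 f=7, (3,1) g=2 f=9, (4,1) g=1 f=9, (4,3) g=1 f=7, (5,2) g=1 f=9]; closed=[(3,2), (4,2)]

step 1: expand (3,2) (f=7, h=6) → closed; open now [(2,2) g=2 f=7, (3,1) g=2 f=9, (4,1) g=1 f=9, (4,3) g=1 f=7, (5,2) g=1 f=9]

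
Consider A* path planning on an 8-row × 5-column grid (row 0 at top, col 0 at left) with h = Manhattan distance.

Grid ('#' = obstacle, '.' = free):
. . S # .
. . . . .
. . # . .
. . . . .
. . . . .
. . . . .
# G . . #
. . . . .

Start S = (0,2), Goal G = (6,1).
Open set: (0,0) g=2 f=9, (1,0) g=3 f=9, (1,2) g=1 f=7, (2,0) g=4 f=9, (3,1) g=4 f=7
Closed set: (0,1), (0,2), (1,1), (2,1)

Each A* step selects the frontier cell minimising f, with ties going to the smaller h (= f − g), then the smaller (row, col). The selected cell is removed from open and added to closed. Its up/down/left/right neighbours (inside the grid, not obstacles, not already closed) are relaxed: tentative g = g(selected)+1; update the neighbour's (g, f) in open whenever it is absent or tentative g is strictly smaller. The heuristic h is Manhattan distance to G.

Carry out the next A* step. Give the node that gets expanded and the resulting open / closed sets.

step 1: expand (3,1) (f=7, h=3) → closed; open now [(0,0) g=2 f=9, (1,0) g=3 f=9, (1,2) g=1 f=7, (2,0) g=4 f=9, (3,0) g=5 f=9, (3,2) g=5 f=9, (4,1) g=5 f=7]

expanded=(3,1); open=[(0,0) g=2 f=9, (1,0) g=3 f=9, (1,2) g=1 f=7, (2,0) g=4 f=9, (3,0) g=5 f=9, (3,2) g=5 f=9, (4,1) g=5 f=7]; closed=[(0,1), (0,2), (1,1), (2,1), (3,1)]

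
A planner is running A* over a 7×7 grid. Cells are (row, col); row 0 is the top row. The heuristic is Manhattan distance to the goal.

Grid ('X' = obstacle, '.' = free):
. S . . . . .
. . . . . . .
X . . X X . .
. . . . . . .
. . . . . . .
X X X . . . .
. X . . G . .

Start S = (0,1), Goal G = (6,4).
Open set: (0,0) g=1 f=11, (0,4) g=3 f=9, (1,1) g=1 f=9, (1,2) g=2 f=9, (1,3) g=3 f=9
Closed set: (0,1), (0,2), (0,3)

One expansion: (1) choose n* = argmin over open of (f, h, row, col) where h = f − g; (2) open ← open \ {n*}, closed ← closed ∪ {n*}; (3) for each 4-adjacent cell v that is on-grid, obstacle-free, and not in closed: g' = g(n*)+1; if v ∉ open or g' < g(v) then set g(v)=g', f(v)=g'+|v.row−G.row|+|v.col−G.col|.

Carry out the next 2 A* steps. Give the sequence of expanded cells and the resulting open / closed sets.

step 1: expand (0,4) (f=9, h=6) → closed; open now [(0,0) g=1 f=11, (0,5) g=4 f=11, (1,1) g=1 f=9, (1,2) g=2 f=9, (1,3) g=3 f=9, (1,4) g=4 f=9]
step 2: expand (1,4) (f=9, h=5) → closed; open now [(0,0) g=1 f=11, (0,5) g=4 f=11, (1,1) g=1 f=9, (1,2) g=2 f=9, (1,3) g=3 f=9, (1,5) g=5 f=11]

order=[(0,4) → (1,4)]; open=[(0,0) g=1 f=11, (0,5) g=4 f=11, (1,1) g=1 f=9, (1,2) g=2 f=9, (1,3) g=3 f=9, (1,5) g=5 f=11]; closed=[(0,1), (0,2), (0,3), (0,4), (1,4)]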